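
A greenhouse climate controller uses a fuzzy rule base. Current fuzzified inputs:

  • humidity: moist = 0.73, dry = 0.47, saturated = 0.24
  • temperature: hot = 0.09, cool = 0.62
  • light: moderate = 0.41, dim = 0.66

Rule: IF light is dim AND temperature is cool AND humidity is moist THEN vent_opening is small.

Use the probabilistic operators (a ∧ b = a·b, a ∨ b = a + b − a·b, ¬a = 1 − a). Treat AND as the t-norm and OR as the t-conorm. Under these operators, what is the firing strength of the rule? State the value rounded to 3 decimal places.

0.299

firing strength: dim=0.66, cool=0.62, moist=0.73; AND[a·b] → w = 0.2987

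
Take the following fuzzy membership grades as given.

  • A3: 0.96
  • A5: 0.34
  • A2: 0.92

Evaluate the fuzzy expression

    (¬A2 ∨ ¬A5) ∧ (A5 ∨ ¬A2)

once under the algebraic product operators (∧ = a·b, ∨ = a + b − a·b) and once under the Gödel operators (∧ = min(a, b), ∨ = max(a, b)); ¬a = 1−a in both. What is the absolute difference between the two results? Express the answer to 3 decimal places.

0.070

Under algebraic product:
  ¬A2 = 1 − 0.9200 = 0.0800
  ¬A5 = 1 − 0.3400 = 0.6600
  ¬A2 ∨ ¬A5 = a + b − a·b on (0.0800, 0.6600) = 0.6872
  ¬A2 = 1 − 0.9200 = 0.0800
  A5 ∨ ¬A2 = a + b − a·b on (0.3400, 0.0800) = 0.3928
  (¬A2 ∨ ¬A5) ∧ (A5 ∨ ¬A2) = a·b on (0.6872, 0.3928) = 0.2699
  → value = 0.2699
Under Gödel:
  ¬A2 = 1 − 0.92 = 0.08
  ¬A5 = 1 − 0.34 = 0.66
  ¬A2 ∨ ¬A5 = max(a, b) on (0.08, 0.66) = 0.66
  ¬A2 = 1 − 0.92 = 0.08
  A5 ∨ ¬A2 = max(a, b) on (0.34, 0.08) = 0.34
  (¬A2 ∨ ¬A5) ∧ (A5 ∨ ¬A2) = min(a, b) on (0.66, 0.34) = 0.34
  → value = 0.3400
|0.2699 − 0.3400| = 0.070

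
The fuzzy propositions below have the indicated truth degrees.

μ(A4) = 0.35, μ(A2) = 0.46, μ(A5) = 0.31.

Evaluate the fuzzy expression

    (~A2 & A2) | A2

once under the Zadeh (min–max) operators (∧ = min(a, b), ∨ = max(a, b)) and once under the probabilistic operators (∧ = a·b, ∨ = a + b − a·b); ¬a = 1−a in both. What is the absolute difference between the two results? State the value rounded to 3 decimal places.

0.134

Under Zadeh (min–max):
  ~A2 = 1 − 0.46 = 0.54
  ~A2 & A2 = min(a, b) on (0.54, 0.46) = 0.46
  (~A2 & A2) | A2 = max(a, b) on (0.46, 0.46) = 0.46
  → value = 0.4600
Under probabilistic:
  ~A2 = 1 − 0.4600 = 0.5400
  ~A2 & A2 = a·b on (0.5400, 0.4600) = 0.2484
  (~A2 & A2) | A2 = a + b − a·b on (0.2484, 0.4600) = 0.5941
  → value = 0.5941
|0.4600 − 0.5941| = 0.134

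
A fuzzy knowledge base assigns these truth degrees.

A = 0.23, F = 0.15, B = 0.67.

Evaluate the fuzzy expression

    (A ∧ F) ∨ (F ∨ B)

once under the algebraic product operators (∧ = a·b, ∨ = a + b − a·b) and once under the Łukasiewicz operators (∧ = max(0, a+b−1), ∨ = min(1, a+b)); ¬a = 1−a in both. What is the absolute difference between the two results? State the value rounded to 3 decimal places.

Under algebraic product:
  A ∧ F = a·b on (0.2300, 0.1500) = 0.0345
  F ∨ B = a + b − a·b on (0.1500, 0.6700) = 0.7195
  (A ∧ F) ∨ (F ∨ B) = a + b − a·b on (0.0345, 0.7195) = 0.7292
  → value = 0.7292
Under Łukasiewicz:
  A ∧ F = max(0, a+b−1) on (0.23, 0.15) = 0.00
  F ∨ B = min(1, a+b) on (0.15, 0.67) = 0.82
  (A ∧ F) ∨ (F ∨ B) = min(1, a+b) on (0.00, 0.82) = 0.82
  → value = 0.8200
|0.7292 − 0.8200| = 0.091

0.091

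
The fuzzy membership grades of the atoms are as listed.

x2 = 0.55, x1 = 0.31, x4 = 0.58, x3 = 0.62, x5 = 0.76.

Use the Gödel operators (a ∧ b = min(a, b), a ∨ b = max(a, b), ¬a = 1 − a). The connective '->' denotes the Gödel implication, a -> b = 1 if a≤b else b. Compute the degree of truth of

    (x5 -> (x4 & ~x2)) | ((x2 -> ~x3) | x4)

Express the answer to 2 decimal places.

0.58

~x2 = 1 − 0.55 = 0.45
x4 & ~x2 = min(a, b) on (0.58, 0.45) = 0.45
x5 -> (x4 & ~x2)  [Gödel: 1 if a≤b else b] with a=0.76, b=0.45 → 0.45
~x3 = 1 − 0.62 = 0.38
x2 -> ~x3  [Gödel: 1 if a≤b else b] with a=0.55, b=0.38 → 0.38
(x2 -> ~x3) | x4 = max(a, b) on (0.38, 0.58) = 0.58
(x5 -> (x4 & ~x2)) | ((x2 -> ~x3) | x4) = max(a, b) on (0.45, 0.58) = 0.58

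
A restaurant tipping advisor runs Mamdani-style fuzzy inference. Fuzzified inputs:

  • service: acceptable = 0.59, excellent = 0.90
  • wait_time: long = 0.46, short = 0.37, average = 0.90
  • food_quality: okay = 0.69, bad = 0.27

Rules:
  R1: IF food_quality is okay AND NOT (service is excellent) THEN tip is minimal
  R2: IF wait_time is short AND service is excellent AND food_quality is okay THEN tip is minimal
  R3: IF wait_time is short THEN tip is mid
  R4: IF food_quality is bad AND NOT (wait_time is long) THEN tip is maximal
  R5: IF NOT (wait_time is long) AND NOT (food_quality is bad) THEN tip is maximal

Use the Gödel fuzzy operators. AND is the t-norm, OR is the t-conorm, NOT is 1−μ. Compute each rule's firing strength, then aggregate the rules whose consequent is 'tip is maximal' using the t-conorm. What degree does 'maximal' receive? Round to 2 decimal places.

R1: okay=0.69, ¬excellent=1−0.90=0.10; AND[min(a, b)] → w = 0.10
R2: short=0.37, excellent=0.90, okay=0.69; AND[min(a, b)] → w = 0.37
R3: short=0.37 → w = 0.37
R4: bad=0.27, ¬long=1−0.46=0.54; AND[min(a, b)] → w = 0.27
R5: ¬long=1−0.46=0.54, ¬bad=1−0.27=0.73; AND[min(a, b)] → w = 0.54
Rules with consequent 'maximal': {R4, R5} → strengths 0.27, 0.54
Aggregate via t-conorm [max(a, b)]: 0.54

0.54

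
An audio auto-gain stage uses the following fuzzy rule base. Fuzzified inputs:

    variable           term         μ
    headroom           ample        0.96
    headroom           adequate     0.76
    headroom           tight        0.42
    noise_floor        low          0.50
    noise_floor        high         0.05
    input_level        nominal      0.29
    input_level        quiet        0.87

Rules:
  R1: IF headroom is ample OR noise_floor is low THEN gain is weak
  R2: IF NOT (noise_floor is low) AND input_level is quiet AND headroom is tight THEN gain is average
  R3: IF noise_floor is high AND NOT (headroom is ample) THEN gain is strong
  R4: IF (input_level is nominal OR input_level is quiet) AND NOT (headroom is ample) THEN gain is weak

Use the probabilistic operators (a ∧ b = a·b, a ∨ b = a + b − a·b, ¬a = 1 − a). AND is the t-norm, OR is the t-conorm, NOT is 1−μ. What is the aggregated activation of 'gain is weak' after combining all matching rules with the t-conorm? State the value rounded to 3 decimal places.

R1: ample=0.96, low=0.50; OR[a + b − a·b] → w = 0.9800
R2: ¬low=1−0.50=0.50, quiet=0.87, tight=0.42; AND[a·b] → w = 0.1827
R3: high=0.05, ¬ample=1−0.96=0.04; AND[a·b] → w = 0.0020
R4: (nominal=0.29 OR quiet=0.87) = 0.9077; AND[a·b] with ¬ample=1−0.96=0.04 → w = 0.0363
Rules with consequent 'weak': {R1, R4} → strengths 0.9800, 0.0363
Aggregate via t-conorm [a + b − a·b]: 0.9807

0.981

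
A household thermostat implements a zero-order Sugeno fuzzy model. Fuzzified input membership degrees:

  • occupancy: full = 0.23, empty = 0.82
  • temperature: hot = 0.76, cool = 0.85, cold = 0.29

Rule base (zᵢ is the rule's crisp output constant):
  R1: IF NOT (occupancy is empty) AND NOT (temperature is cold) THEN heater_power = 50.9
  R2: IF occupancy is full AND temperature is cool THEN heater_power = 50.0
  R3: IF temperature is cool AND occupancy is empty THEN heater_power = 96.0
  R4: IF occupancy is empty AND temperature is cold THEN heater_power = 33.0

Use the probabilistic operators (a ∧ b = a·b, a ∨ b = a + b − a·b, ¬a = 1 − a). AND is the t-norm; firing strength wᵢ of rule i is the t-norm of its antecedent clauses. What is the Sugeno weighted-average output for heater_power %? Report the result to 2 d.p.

72.36

R1 (z=50.9): ¬empty=1−0.82=0.18, ¬cold=1−0.29=0.71; AND[a·b] → w = 0.1278
R2 (z=50.0): full=0.23, cool=0.85; AND[a·b] → w = 0.1955
R3 (z=96.0): cool=0.85, empty=0.82; AND[a·b] → w = 0.6970
R4 (z=33.0): empty=0.82, cold=0.29; AND[a·b] → w = 0.2378
Weighted average = (0.1278·50.9 + 0.1955·50.0 + 0.6970·96.0 + 0.2378·33.0) / (0.1278 + 0.1955 + 0.6970 + 0.2378)
  = 91.0394 / 1.2581 = 72.36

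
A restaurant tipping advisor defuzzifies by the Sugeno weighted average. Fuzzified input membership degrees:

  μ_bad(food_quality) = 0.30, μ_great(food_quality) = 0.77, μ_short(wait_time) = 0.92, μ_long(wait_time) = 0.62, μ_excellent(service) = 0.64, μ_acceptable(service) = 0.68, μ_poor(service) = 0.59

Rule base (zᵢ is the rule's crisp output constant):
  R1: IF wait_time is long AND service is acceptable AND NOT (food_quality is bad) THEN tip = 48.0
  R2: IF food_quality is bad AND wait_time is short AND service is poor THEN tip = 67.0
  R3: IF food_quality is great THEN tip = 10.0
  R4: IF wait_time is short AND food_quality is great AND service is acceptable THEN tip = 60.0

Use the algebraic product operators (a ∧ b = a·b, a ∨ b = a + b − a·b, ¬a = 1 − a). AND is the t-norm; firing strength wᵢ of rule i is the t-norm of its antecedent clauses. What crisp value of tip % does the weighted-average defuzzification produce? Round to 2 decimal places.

R1 (z=48.0): long=0.62, acceptable=0.68, ¬bad=1−0.30=0.70; AND[a·b] → w = 0.2951
R2 (z=67.0): bad=0.30, short=0.92, poor=0.59; AND[a·b] → w = 0.1628
R3 (z=10.0): great=0.77 → w = 0.7700
R4 (z=60.0): short=0.92, great=0.77, acceptable=0.68; AND[a·b] → w = 0.4817
Weighted average = (0.2951·48.0 + 0.1628·67.0 + 0.7700·10.0 + 0.4817·60.0) / (0.2951 + 0.1628 + 0.7700 + 0.4817)
  = 61.6788 / 1.7097 = 36.08

36.08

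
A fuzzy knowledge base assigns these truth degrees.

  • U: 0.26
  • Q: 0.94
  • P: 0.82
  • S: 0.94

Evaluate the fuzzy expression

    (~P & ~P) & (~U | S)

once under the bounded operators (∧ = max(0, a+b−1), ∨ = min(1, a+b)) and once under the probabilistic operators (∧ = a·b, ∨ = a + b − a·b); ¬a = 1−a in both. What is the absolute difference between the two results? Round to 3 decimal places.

Under bounded:
  ~P = 1 − 0.82 = 0.18
  ~P = 1 − 0.82 = 0.18
  ~P & ~P = max(0, a+b−1) on (0.18, 0.18) = 0.00
  ~U = 1 − 0.26 = 0.74
  ~U | S = min(1, a+b) on (0.74, 0.94) = 1.00
  (~P & ~P) & (~U | S) = max(0, a+b−1) on (0.00, 1.00) = 0.00
  → value = 0.0000
Under probabilistic:
  ~P = 1 − 0.8200 = 0.1800
  ~P = 1 − 0.8200 = 0.1800
  ~P & ~P = a·b on (0.1800, 0.1800) = 0.0324
  ~U = 1 − 0.2600 = 0.7400
  ~U | S = a + b − a·b on (0.7400, 0.9400) = 0.9844
  (~P & ~P) & (~U | S) = a·b on (0.0324, 0.9844) = 0.0319
  → value = 0.0319
|0.0000 − 0.0319| = 0.032

0.032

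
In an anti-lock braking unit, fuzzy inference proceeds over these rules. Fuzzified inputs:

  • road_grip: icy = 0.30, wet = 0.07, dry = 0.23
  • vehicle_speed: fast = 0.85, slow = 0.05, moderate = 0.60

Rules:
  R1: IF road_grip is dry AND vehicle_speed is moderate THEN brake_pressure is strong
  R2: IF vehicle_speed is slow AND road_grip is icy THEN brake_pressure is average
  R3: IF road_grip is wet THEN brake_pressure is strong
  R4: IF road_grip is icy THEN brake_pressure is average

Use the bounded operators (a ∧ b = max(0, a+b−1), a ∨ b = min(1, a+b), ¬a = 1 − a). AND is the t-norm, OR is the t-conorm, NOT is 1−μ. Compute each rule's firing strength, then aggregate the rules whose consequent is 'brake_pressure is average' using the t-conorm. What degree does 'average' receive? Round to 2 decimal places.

0.30

R1: dry=0.23, moderate=0.60; AND[max(0, a+b−1)] → w = 0.00
R2: slow=0.05, icy=0.30; AND[max(0, a+b−1)] → w = 0.00
R3: wet=0.07 → w = 0.07
R4: icy=0.30 → w = 0.30
Rules with consequent 'average': {R2, R4} → strengths 0.00, 0.30
Aggregate via t-conorm [min(1, a+b)]: 0.30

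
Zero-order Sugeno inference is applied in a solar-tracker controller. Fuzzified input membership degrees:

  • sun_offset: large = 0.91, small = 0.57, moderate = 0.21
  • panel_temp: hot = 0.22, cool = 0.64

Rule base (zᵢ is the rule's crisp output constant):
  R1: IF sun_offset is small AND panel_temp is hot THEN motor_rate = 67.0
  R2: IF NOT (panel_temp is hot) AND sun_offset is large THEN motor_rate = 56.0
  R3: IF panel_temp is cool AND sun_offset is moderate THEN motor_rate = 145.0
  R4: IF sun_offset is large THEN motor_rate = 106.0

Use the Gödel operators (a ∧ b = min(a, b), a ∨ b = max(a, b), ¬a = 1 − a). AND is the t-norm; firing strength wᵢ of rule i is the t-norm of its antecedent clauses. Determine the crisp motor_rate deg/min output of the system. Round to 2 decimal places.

R1 (z=67.0): small=0.57, hot=0.22; AND[min(a, b)] → w = 0.22
R2 (z=56.0): ¬hot=1−0.22=0.78, large=0.91; AND[min(a, b)] → w = 0.78
R3 (z=145.0): cool=0.64, moderate=0.21; AND[min(a, b)] → w = 0.21
R4 (z=106.0): large=0.91 → w = 0.91
Weighted average = (0.22·67.0 + 0.78·56.0 + 0.21·145.0 + 0.91·106.0) / (0.22 + 0.78 + 0.21 + 0.91)
  = 185.3300 / 2.1200 = 87.42

87.42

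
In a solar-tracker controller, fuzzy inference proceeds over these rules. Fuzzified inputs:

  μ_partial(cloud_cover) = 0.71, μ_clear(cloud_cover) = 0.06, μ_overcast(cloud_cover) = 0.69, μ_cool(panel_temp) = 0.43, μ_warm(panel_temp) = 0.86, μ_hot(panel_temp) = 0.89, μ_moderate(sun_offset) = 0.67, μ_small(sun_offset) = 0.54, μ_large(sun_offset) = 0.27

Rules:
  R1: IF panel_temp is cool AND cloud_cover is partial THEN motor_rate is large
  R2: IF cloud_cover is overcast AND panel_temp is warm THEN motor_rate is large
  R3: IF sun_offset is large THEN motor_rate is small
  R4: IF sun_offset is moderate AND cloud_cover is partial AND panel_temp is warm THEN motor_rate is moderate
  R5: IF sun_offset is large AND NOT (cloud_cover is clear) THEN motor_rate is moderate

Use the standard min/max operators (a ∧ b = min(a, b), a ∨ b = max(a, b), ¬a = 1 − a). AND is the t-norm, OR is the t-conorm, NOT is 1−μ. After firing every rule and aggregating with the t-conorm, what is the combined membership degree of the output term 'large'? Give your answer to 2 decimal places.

0.69

R1: cool=0.43, partial=0.71; AND[min(a, b)] → w = 0.43
R2: overcast=0.69, warm=0.86; AND[min(a, b)] → w = 0.69
R3: large=0.27 → w = 0.27
R4: moderate=0.67, partial=0.71, warm=0.86; AND[min(a, b)] → w = 0.67
R5: large=0.27, ¬clear=1−0.06=0.94; AND[min(a, b)] → w = 0.27
Rules with consequent 'large': {R1, R2} → strengths 0.43, 0.69
Aggregate via t-conorm [max(a, b)]: 0.69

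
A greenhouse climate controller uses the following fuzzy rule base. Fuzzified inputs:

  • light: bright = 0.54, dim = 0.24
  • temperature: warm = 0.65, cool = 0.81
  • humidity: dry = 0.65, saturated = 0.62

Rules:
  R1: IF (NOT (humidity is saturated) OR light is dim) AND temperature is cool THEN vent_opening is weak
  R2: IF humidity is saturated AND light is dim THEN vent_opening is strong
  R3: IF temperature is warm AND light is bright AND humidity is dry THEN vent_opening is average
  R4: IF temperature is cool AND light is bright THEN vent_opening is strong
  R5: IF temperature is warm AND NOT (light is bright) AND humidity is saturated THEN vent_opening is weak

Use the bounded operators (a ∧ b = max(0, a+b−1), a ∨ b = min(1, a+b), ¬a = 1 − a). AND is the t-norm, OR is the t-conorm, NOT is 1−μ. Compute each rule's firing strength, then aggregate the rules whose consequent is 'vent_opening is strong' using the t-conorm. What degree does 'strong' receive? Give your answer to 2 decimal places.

0.35

R1: (¬saturated=1−0.62=0.38 OR dim=0.24) = 0.62; AND[max(0, a+b−1)] with cool=0.81 → w = 0.43
R2: saturated=0.62, dim=0.24; AND[max(0, a+b−1)] → w = 0.00
R3: warm=0.65, bright=0.54, dry=0.65; AND[max(0, a+b−1)] → w = 0.00
R4: cool=0.81, bright=0.54; AND[max(0, a+b−1)] → w = 0.35
R5: warm=0.65, ¬bright=1−0.54=0.46, saturated=0.62; AND[max(0, a+b−1)] → w = 0.00
Rules with consequent 'strong': {R2, R4} → strengths 0.00, 0.35
Aggregate via t-conorm [min(1, a+b)]: 0.35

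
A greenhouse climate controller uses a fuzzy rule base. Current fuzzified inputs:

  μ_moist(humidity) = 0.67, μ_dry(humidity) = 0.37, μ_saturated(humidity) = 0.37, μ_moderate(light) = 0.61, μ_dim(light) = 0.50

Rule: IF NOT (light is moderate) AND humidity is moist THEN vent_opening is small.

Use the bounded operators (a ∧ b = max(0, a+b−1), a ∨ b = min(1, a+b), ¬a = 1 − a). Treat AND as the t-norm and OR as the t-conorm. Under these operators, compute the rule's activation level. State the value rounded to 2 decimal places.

0.06

firing strength: ¬moderate=1−0.61=0.39, moist=0.67; AND[max(0, a+b−1)] → w = 0.06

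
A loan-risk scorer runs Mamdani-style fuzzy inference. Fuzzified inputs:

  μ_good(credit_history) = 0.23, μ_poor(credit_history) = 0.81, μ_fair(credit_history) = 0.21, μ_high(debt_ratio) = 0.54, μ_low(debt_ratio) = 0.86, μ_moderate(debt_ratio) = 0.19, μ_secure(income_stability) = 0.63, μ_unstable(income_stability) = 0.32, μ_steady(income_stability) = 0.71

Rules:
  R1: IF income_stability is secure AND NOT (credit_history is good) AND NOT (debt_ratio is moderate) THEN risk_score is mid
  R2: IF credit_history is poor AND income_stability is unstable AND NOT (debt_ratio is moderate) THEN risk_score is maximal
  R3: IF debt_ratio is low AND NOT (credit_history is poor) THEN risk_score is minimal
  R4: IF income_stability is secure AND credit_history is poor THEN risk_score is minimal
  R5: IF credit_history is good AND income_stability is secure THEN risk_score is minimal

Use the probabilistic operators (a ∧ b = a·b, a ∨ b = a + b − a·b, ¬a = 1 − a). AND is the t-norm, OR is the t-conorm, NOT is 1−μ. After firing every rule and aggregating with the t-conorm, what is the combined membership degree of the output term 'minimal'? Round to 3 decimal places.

R1: secure=0.63, ¬good=1−0.23=0.77, ¬moderate=1−0.19=0.81; AND[a·b] → w = 0.3929
R2: poor=0.81, unstable=0.32, ¬moderate=1−0.19=0.81; AND[a·b] → w = 0.2100
R3: low=0.86, ¬poor=1−0.81=0.19; AND[a·b] → w = 0.1634
R4: secure=0.63, poor=0.81; AND[a·b] → w = 0.5103
R5: good=0.23, secure=0.63; AND[a·b] → w = 0.1449
Rules with consequent 'minimal': {R3, R4, R5} → strengths 0.1634, 0.5103, 0.1449
Aggregate via t-conorm [a + b − a·b]: 0.6497

0.650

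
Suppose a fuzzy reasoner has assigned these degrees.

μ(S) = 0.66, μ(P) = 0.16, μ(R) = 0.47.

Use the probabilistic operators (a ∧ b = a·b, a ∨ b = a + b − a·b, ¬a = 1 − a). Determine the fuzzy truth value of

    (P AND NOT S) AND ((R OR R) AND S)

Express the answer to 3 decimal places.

0.026

NOT S = 1 − 0.6600 = 0.3400
P AND NOT S = a·b on (0.1600, 0.3400) = 0.0544
R OR R = a + b − a·b on (0.4700, 0.4700) = 0.7191
(R OR R) AND S = a·b on (0.7191, 0.6600) = 0.4746
(P AND NOT S) AND ((R OR R) AND S) = a·b on (0.0544, 0.4746) = 0.0258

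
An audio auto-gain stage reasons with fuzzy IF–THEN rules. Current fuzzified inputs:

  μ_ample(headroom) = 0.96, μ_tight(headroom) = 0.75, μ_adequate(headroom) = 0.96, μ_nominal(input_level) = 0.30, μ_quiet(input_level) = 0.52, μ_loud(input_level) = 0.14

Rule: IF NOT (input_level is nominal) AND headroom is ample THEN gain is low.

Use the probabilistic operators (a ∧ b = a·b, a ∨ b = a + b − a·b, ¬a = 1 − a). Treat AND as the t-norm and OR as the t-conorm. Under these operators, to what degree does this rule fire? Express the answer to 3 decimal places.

firing strength: ¬nominal=1−0.30=0.70, ample=0.96; AND[a·b] → w = 0.6720

0.672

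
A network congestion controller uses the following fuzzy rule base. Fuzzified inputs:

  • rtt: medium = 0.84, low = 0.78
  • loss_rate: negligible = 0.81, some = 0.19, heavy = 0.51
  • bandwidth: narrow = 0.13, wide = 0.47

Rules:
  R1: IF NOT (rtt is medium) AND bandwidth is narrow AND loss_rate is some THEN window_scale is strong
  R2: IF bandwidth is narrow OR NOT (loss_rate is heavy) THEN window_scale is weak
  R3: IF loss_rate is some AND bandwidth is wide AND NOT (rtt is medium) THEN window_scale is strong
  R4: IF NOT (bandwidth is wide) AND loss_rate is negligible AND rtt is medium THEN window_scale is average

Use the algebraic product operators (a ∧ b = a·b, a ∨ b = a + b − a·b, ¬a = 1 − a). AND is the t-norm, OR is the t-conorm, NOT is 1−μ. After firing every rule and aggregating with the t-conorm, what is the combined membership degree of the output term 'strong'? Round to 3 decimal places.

R1: ¬medium=1−0.84=0.16, narrow=0.13, some=0.19; AND[a·b] → w = 0.0040
R2: narrow=0.13, ¬heavy=1−0.51=0.49; OR[a + b − a·b] → w = 0.5563
R3: some=0.19, wide=0.47, ¬medium=1−0.84=0.16; AND[a·b] → w = 0.0143
R4: ¬wide=1−0.47=0.53, negligible=0.81, medium=0.84; AND[a·b] → w = 0.3606
Rules with consequent 'strong': {R1, R3} → strengths 0.0040, 0.0143
Aggregate via t-conorm [a + b − a·b]: 0.0182

0.018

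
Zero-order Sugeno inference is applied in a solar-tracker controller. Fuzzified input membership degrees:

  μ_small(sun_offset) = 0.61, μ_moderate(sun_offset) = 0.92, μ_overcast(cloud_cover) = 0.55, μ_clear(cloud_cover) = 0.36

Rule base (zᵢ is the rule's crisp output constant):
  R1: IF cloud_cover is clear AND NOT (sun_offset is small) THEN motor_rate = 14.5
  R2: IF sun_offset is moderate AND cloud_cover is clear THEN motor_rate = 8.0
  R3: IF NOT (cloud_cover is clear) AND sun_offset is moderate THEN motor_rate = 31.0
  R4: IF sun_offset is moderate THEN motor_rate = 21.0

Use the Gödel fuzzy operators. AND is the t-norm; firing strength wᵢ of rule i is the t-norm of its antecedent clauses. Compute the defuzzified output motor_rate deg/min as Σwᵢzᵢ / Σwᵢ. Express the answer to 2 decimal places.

20.73

R1 (z=14.5): clear=0.36, ¬small=1−0.61=0.39; AND[min(a, b)] → w = 0.36
R2 (z=8.0): moderate=0.92, clear=0.36; AND[min(a, b)] → w = 0.36
R3 (z=31.0): ¬clear=1−0.36=0.64, moderate=0.92; AND[min(a, b)] → w = 0.64
R4 (z=21.0): moderate=0.92 → w = 0.92
Weighted average = (0.36·14.5 + 0.36·8.0 + 0.64·31.0 + 0.92·21.0) / (0.36 + 0.36 + 0.64 + 0.92)
  = 47.2600 / 2.2800 = 20.73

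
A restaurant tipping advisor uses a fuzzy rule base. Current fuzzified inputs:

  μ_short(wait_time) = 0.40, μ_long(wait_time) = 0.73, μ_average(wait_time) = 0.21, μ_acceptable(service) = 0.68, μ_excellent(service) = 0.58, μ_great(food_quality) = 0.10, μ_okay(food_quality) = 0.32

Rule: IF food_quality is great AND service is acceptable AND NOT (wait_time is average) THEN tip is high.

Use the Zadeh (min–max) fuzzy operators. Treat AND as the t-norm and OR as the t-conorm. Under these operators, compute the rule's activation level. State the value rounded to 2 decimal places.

firing strength: great=0.10, acceptable=0.68, ¬average=1−0.21=0.79; AND[min(a, b)] → w = 0.10

0.10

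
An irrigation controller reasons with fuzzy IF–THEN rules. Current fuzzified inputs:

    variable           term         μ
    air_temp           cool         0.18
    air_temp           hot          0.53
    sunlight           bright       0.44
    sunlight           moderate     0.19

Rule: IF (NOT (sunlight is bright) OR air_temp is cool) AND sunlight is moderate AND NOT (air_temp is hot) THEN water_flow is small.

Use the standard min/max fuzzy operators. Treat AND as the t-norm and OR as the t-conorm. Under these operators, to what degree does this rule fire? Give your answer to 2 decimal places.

firing strength: (¬bright=1−0.44=0.56 OR cool=0.18) = 0.56; AND[min(a, b)] with moderate=0.19, ¬hot=1−0.53=0.47 → w = 0.19

0.19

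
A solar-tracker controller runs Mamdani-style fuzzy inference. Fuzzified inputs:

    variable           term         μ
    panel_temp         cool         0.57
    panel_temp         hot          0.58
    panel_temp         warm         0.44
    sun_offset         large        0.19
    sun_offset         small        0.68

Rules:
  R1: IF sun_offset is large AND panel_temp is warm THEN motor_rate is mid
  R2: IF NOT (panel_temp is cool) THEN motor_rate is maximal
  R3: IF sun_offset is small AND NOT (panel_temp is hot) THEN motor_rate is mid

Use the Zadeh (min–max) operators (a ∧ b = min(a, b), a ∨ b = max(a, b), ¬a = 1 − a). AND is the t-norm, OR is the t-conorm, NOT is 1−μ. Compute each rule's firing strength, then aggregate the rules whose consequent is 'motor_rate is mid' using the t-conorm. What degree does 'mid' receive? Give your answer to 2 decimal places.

R1: large=0.19, warm=0.44; AND[min(a, b)] → w = 0.19
R2: ¬cool=1−0.57=0.43 → w = 0.43
R3: small=0.68, ¬hot=1−0.58=0.42; AND[min(a, b)] → w = 0.42
Rules with consequent 'mid': {R1, R3} → strengths 0.19, 0.42
Aggregate via t-conorm [max(a, b)]: 0.42

0.42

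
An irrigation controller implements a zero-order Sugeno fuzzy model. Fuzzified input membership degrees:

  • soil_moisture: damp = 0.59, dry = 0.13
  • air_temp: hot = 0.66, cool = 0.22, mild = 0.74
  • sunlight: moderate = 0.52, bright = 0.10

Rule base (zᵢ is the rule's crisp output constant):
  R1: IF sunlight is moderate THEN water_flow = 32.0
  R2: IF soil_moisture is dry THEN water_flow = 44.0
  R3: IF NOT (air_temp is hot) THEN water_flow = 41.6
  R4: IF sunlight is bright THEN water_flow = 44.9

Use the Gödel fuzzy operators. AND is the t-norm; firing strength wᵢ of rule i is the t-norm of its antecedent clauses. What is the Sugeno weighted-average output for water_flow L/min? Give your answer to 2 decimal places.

R1 (z=32.0): moderate=0.52 → w = 0.52
R2 (z=44.0): dry=0.13 → w = 0.13
R3 (z=41.6): ¬hot=1−0.66=0.34 → w = 0.34
R4 (z=44.9): bright=0.10 → w = 0.10
Weighted average = (0.52·32.0 + 0.13·44.0 + 0.34·41.6 + 0.10·44.9) / (0.52 + 0.13 + 0.34 + 0.10)
  = 40.9940 / 1.0900 = 37.61

37.61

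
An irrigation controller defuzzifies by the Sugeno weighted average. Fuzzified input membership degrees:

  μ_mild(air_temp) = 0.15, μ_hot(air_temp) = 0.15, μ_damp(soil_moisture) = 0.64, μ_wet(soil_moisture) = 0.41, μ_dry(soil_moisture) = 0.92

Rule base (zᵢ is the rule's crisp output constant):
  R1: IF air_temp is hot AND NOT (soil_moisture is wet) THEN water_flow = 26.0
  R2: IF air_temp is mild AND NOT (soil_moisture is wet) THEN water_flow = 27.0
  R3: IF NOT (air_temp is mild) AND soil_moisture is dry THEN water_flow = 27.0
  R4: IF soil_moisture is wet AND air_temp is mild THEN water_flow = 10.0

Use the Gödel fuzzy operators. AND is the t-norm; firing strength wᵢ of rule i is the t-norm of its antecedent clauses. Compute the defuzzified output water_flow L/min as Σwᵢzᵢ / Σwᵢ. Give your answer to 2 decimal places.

24.92

R1 (z=26.0): hot=0.15, ¬wet=1−0.41=0.59; AND[min(a, b)] → w = 0.15
R2 (z=27.0): mild=0.15, ¬wet=1−0.41=0.59; AND[min(a, b)] → w = 0.15
R3 (z=27.0): ¬mild=1−0.15=0.85, dry=0.92; AND[min(a, b)] → w = 0.85
R4 (z=10.0): wet=0.41, mild=0.15; AND[min(a, b)] → w = 0.15
Weighted average = (0.15·26.0 + 0.15·27.0 + 0.85·27.0 + 0.15·10.0) / (0.15 + 0.15 + 0.85 + 0.15)
  = 32.4000 / 1.3000 = 24.92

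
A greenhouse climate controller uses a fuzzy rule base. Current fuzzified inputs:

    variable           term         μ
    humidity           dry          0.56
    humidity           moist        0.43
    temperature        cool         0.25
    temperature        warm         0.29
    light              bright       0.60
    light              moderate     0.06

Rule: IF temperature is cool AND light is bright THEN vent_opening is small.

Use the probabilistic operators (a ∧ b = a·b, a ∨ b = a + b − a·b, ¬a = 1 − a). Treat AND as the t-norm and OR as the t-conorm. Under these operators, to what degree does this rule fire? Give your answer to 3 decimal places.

firing strength: cool=0.25, bright=0.60; AND[a·b] → w = 0.1500

0.150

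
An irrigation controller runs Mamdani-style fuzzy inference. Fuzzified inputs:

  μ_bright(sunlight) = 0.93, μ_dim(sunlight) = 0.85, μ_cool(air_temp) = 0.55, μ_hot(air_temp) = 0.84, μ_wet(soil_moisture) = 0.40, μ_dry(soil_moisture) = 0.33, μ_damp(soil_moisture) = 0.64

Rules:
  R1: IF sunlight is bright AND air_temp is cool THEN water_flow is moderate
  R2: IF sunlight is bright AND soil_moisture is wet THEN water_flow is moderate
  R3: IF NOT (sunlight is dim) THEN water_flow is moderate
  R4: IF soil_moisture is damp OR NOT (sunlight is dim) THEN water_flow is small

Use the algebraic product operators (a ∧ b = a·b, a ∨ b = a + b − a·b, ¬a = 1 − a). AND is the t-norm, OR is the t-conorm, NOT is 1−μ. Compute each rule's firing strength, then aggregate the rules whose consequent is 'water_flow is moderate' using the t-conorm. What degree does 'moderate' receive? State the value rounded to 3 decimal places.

R1: bright=0.93, cool=0.55; AND[a·b] → w = 0.5115
R2: bright=0.93, wet=0.40; AND[a·b] → w = 0.3720
R3: ¬dim=1−0.85=0.15 → w = 0.1500
R4: damp=0.64, ¬dim=1−0.85=0.15; OR[a + b − a·b] → w = 0.6940
Rules with consequent 'moderate': {R1, R2, R3} → strengths 0.5115, 0.3720, 0.1500
Aggregate via t-conorm [a + b − a·b]: 0.7392

0.739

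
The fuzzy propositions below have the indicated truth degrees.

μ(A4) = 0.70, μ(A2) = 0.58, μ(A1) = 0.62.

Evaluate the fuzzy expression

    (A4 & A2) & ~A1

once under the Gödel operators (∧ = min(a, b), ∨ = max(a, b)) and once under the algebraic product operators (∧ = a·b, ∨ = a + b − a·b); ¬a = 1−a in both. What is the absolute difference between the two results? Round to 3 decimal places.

0.226

Under Gödel:
  A4 & A2 = min(a, b) on (0.70, 0.58) = 0.58
  ~A1 = 1 − 0.62 = 0.38
  (A4 & A2) & ~A1 = min(a, b) on (0.58, 0.38) = 0.38
  → value = 0.3800
Under algebraic product:
  A4 & A2 = a·b on (0.7000, 0.5800) = 0.4060
  ~A1 = 1 − 0.6200 = 0.3800
  (A4 & A2) & ~A1 = a·b on (0.4060, 0.3800) = 0.1543
  → value = 0.1543
|0.3800 − 0.1543| = 0.226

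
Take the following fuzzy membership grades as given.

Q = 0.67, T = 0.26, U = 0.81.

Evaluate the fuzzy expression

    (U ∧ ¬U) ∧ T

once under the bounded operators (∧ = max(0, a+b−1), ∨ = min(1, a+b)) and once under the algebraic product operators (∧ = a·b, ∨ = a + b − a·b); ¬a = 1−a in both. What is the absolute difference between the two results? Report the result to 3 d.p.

0.040

Under bounded:
  ¬U = 1 − 0.81 = 0.19
  U ∧ ¬U = max(0, a+b−1) on (0.81, 0.19) = 0.00
  (U ∧ ¬U) ∧ T = max(0, a+b−1) on (0.00, 0.26) = 0.00
  → value = 0.0000
Under algebraic product:
  ¬U = 1 − 0.8100 = 0.1900
  U ∧ ¬U = a·b on (0.8100, 0.1900) = 0.1539
  (U ∧ ¬U) ∧ T = a·b on (0.1539, 0.2600) = 0.0400
  → value = 0.0400
|0.0000 − 0.0400| = 0.040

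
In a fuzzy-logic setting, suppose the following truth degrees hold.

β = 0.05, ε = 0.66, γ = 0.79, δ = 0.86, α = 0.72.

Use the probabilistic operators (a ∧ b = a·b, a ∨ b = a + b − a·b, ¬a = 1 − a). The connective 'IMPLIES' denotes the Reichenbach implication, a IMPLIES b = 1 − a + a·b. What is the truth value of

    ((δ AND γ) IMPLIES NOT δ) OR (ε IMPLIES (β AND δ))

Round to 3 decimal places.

0.631

δ AND γ = a·b on (0.8600, 0.7900) = 0.6794
NOT δ = 1 − 0.8600 = 0.1400
(δ AND γ) IMPLIES NOT δ  [Reichenbach: 1 − a + a·b] with a=0.6794, b=0.1400 → 0.4157
β AND δ = a·b on (0.0500, 0.8600) = 0.0430
ε IMPLIES (β AND δ)  [Reichenbach: 1 − a + a·b] with a=0.6600, b=0.0430 → 0.3684
((δ AND γ) IMPLIES NOT δ) OR (ε IMPLIES (β AND δ)) = a + b − a·b on (0.4157, 0.3684) = 0.6310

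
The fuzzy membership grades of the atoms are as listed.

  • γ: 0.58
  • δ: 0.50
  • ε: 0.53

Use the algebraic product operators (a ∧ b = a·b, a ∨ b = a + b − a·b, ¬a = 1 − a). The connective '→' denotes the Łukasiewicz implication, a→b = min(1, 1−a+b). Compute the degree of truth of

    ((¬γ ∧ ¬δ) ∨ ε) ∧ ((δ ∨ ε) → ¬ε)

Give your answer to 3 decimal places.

¬γ = 1 − 0.5800 = 0.4200
¬δ = 1 − 0.5000 = 0.5000
¬γ ∧ ¬δ = a·b on (0.4200, 0.5000) = 0.2100
(¬γ ∧ ¬δ) ∨ ε = a + b − a·b on (0.2100, 0.5300) = 0.6287
δ ∨ ε = a + b − a·b on (0.5000, 0.5300) = 0.7650
¬ε = 1 − 0.5300 = 0.4700
(δ ∨ ε) → ¬ε  [Łukasiewicz: min(1, 1−a+b)] with a=0.7650, b=0.4700 → 0.7050
((¬γ ∧ ¬δ) ∨ ε) ∧ ((δ ∨ ε) → ¬ε) = a·b on (0.6287, 0.7050) = 0.4432

0.443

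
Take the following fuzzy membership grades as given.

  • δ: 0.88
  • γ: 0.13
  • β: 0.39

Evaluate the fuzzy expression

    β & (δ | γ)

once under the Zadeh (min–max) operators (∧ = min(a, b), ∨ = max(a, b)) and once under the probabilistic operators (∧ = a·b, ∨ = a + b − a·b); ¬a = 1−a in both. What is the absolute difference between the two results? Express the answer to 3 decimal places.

0.041

Under Zadeh (min–max):
  δ | γ = max(a, b) on (0.88, 0.13) = 0.88
  β & (δ | γ) = min(a, b) on (0.39, 0.88) = 0.39
  → value = 0.3900
Under probabilistic:
  δ | γ = a + b − a·b on (0.8800, 0.1300) = 0.8956
  β & (δ | γ) = a·b on (0.3900, 0.8956) = 0.3493
  → value = 0.3493
|0.3900 − 0.3493| = 0.041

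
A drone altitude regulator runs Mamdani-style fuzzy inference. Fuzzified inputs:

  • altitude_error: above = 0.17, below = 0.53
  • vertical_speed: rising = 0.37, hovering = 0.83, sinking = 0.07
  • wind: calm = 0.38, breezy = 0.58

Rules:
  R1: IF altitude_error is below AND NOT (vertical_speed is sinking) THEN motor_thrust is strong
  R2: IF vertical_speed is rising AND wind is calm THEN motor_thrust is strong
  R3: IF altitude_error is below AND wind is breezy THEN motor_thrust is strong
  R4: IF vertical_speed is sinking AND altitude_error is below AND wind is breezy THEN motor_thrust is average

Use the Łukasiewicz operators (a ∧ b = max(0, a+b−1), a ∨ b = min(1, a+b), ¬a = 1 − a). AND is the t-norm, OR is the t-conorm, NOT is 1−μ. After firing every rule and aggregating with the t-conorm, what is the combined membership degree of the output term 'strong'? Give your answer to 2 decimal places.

R1: below=0.53, ¬sinking=1−0.07=0.93; AND[max(0, a+b−1)] → w = 0.46
R2: rising=0.37, calm=0.38; AND[max(0, a+b−1)] → w = 0.00
R3: below=0.53, breezy=0.58; AND[max(0, a+b−1)] → w = 0.11
R4: sinking=0.07, below=0.53, breezy=0.58; AND[max(0, a+b−1)] → w = 0.00
Rules with consequent 'strong': {R1, R2, R3} → strengths 0.46, 0.00, 0.11
Aggregate via t-conorm [min(1, a+b)]: 0.57

0.57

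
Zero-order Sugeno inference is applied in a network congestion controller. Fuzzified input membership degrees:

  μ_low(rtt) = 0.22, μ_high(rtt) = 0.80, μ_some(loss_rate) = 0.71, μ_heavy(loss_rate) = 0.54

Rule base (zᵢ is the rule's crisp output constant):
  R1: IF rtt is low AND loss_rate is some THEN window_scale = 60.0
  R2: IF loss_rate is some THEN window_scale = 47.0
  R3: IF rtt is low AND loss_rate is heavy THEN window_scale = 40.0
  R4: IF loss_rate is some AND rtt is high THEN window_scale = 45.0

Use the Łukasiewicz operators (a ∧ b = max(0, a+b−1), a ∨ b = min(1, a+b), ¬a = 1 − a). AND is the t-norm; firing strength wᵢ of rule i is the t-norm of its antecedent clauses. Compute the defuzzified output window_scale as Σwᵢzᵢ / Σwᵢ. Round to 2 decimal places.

46.16

R1 (z=60.0): low=0.22, some=0.71; AND[max(0, a+b−1)] → w = 0.00
R2 (z=47.0): some=0.71 → w = 0.71
R3 (z=40.0): low=0.22, heavy=0.54; AND[max(0, a+b−1)] → w = 0.00
R4 (z=45.0): some=0.71, high=0.80; AND[max(0, a+b−1)] → w = 0.51
Weighted average = (0.00·60.0 + 0.71·47.0 + 0.00·40.0 + 0.51·45.0) / (0.00 + 0.71 + 0.00 + 0.51)
  = 56.3200 / 1.2200 = 46.16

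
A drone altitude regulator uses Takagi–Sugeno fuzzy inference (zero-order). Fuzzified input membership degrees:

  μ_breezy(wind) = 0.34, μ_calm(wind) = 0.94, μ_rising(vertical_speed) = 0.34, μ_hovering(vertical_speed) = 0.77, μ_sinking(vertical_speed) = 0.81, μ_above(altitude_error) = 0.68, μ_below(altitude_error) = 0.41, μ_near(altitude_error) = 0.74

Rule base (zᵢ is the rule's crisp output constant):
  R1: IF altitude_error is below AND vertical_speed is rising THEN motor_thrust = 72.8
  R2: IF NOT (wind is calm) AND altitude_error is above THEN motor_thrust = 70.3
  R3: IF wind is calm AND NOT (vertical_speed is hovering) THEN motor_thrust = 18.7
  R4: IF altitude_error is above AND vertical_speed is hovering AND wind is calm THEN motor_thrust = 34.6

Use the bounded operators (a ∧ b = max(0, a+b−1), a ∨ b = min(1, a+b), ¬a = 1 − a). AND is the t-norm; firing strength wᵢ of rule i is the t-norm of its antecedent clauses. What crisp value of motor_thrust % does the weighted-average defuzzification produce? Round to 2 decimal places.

R1 (z=72.8): below=0.41, rising=0.34; AND[max(0, a+b−1)] → w = 0.00
R2 (z=70.3): ¬calm=1−0.94=0.06, above=0.68; AND[max(0, a+b−1)] → w = 0.00
R3 (z=18.7): calm=0.94, ¬hovering=1−0.77=0.23; AND[max(0, a+b−1)] → w = 0.17
R4 (z=34.6): above=0.68, hovering=0.77, calm=0.94; AND[max(0, a+b−1)] → w = 0.39
Weighted average = (0.00·72.8 + 0.00·70.3 + 0.17·18.7 + 0.39·34.6) / (0.00 + 0.00 + 0.17 + 0.39)
  = 16.6730 / 0.5600 = 29.77

29.77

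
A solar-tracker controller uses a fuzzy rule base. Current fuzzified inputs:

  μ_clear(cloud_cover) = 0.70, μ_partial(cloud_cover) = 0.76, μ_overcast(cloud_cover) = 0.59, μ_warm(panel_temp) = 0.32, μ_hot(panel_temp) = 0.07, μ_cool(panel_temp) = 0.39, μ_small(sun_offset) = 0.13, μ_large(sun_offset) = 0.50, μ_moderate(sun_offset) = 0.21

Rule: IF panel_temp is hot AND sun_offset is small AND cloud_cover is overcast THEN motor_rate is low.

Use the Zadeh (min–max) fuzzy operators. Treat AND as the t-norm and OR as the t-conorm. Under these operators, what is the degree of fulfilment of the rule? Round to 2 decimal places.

firing strength: hot=0.07, small=0.13, overcast=0.59; AND[min(a, b)] → w = 0.07

0.07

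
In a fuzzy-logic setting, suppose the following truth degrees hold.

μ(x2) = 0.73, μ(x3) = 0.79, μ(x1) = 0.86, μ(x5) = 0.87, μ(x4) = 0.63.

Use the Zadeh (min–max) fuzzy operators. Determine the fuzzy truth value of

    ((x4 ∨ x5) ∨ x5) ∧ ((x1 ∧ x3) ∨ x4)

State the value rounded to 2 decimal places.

0.79

x4 ∨ x5 = max(a, b) on (0.63, 0.87) = 0.87
(x4 ∨ x5) ∨ x5 = max(a, b) on (0.87, 0.87) = 0.87
x1 ∧ x3 = min(a, b) on (0.86, 0.79) = 0.79
(x1 ∧ x3) ∨ x4 = max(a, b) on (0.79, 0.63) = 0.79
((x4 ∨ x5) ∨ x5) ∧ ((x1 ∧ x3) ∨ x4) = min(a, b) on (0.87, 0.79) = 0.79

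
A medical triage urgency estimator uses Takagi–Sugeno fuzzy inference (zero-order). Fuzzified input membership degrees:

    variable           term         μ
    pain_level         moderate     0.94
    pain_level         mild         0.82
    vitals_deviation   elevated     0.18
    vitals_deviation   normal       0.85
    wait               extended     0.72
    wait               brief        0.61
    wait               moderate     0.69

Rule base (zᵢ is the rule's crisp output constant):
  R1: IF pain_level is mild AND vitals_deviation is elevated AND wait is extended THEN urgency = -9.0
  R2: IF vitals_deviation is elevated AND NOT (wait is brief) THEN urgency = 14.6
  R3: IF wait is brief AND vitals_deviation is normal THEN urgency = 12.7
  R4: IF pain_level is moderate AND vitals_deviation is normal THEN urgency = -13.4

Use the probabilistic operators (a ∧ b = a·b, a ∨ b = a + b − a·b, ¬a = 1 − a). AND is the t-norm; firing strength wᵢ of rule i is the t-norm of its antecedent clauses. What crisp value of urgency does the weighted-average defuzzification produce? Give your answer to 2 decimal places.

R1 (z=-9.0): mild=0.82, elevated=0.18, extended=0.72; AND[a·b] → w = 0.1063
R2 (z=14.6): elevated=0.18, ¬brief=1−0.61=0.39; AND[a·b] → w = 0.0702
R3 (z=12.7): brief=0.61, normal=0.85; AND[a·b] → w = 0.5185
R4 (z=-13.4): moderate=0.94, normal=0.85; AND[a·b] → w = 0.7990
Weighted average = (0.1063·-9.0 + 0.0702·14.6 + 0.5185·12.7 + 0.7990·-13.4) / (0.1063 + 0.0702 + 0.5185 + 0.7990)
  = -4.0532 / 1.4940 = -2.71

-2.71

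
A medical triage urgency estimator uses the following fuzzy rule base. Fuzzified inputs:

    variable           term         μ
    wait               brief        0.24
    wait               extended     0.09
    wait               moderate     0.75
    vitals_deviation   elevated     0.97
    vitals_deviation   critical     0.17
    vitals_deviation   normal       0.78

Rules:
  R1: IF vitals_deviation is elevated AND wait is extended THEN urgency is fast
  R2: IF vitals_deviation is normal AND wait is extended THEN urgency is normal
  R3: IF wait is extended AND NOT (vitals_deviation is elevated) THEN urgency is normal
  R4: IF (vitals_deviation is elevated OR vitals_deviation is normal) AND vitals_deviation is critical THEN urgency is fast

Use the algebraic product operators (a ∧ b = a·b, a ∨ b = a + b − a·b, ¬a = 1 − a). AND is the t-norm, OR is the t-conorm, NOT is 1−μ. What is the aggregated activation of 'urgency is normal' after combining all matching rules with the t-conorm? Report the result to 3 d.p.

R1: elevated=0.97, extended=0.09; AND[a·b] → w = 0.0873
R2: normal=0.78, extended=0.09; AND[a·b] → w = 0.0702
R3: extended=0.09, ¬elevated=1−0.97=0.03; AND[a·b] → w = 0.0027
R4: (elevated=0.97 OR normal=0.78) = 0.9934; AND[a·b] with critical=0.17 → w = 0.1689
Rules with consequent 'normal': {R2, R3} → strengths 0.0702, 0.0027
Aggregate via t-conorm [a + b − a·b]: 0.0727

0.073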